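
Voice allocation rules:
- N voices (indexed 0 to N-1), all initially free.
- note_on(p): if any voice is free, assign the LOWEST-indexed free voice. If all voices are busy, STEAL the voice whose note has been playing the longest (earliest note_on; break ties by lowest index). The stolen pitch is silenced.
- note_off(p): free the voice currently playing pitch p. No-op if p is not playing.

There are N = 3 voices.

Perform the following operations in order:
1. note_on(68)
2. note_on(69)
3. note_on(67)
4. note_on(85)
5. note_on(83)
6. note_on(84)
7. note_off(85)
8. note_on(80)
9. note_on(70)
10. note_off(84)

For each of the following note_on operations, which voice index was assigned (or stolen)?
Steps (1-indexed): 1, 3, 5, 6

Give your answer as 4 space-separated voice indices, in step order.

Op 1: note_on(68): voice 0 is free -> assigned | voices=[68 - -]
Op 2: note_on(69): voice 1 is free -> assigned | voices=[68 69 -]
Op 3: note_on(67): voice 2 is free -> assigned | voices=[68 69 67]
Op 4: note_on(85): all voices busy, STEAL voice 0 (pitch 68, oldest) -> assign | voices=[85 69 67]
Op 5: note_on(83): all voices busy, STEAL voice 1 (pitch 69, oldest) -> assign | voices=[85 83 67]
Op 6: note_on(84): all voices busy, STEAL voice 2 (pitch 67, oldest) -> assign | voices=[85 83 84]
Op 7: note_off(85): free voice 0 | voices=[- 83 84]
Op 8: note_on(80): voice 0 is free -> assigned | voices=[80 83 84]
Op 9: note_on(70): all voices busy, STEAL voice 1 (pitch 83, oldest) -> assign | voices=[80 70 84]
Op 10: note_off(84): free voice 2 | voices=[80 70 -]

Answer: 0 2 1 2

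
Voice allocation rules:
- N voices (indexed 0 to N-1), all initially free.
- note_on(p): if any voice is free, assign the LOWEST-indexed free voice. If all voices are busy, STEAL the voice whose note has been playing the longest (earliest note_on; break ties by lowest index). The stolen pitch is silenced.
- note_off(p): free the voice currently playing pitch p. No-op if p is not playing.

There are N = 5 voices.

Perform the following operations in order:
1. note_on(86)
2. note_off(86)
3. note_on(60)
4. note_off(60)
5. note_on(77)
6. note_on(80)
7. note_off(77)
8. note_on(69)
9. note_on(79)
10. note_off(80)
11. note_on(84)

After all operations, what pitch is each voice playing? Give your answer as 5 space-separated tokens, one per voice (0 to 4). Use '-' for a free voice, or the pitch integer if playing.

Answer: 69 84 79 - -

Derivation:
Op 1: note_on(86): voice 0 is free -> assigned | voices=[86 - - - -]
Op 2: note_off(86): free voice 0 | voices=[- - - - -]
Op 3: note_on(60): voice 0 is free -> assigned | voices=[60 - - - -]
Op 4: note_off(60): free voice 0 | voices=[- - - - -]
Op 5: note_on(77): voice 0 is free -> assigned | voices=[77 - - - -]
Op 6: note_on(80): voice 1 is free -> assigned | voices=[77 80 - - -]
Op 7: note_off(77): free voice 0 | voices=[- 80 - - -]
Op 8: note_on(69): voice 0 is free -> assigned | voices=[69 80 - - -]
Op 9: note_on(79): voice 2 is free -> assigned | voices=[69 80 79 - -]
Op 10: note_off(80): free voice 1 | voices=[69 - 79 - -]
Op 11: note_on(84): voice 1 is free -> assigned | voices=[69 84 79 - -]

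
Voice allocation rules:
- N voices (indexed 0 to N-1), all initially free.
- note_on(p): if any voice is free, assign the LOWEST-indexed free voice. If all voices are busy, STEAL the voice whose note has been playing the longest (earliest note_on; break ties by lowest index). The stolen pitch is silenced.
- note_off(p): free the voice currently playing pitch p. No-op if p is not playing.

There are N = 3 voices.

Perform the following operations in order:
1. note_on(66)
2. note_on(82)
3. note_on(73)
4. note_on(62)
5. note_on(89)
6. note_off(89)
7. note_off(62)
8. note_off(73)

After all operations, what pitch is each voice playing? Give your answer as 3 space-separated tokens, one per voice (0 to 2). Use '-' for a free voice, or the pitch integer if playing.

Op 1: note_on(66): voice 0 is free -> assigned | voices=[66 - -]
Op 2: note_on(82): voice 1 is free -> assigned | voices=[66 82 -]
Op 3: note_on(73): voice 2 is free -> assigned | voices=[66 82 73]
Op 4: note_on(62): all voices busy, STEAL voice 0 (pitch 66, oldest) -> assign | voices=[62 82 73]
Op 5: note_on(89): all voices busy, STEAL voice 1 (pitch 82, oldest) -> assign | voices=[62 89 73]
Op 6: note_off(89): free voice 1 | voices=[62 - 73]
Op 7: note_off(62): free voice 0 | voices=[- - 73]
Op 8: note_off(73): free voice 2 | voices=[- - -]

Answer: - - -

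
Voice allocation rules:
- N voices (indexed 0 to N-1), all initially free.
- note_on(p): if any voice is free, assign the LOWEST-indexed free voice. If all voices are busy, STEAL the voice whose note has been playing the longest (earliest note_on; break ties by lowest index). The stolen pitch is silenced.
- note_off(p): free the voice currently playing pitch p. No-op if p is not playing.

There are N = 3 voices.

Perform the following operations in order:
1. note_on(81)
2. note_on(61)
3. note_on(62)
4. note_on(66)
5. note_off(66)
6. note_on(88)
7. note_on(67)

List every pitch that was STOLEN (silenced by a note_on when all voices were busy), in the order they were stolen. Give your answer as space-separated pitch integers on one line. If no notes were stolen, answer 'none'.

Answer: 81 61

Derivation:
Op 1: note_on(81): voice 0 is free -> assigned | voices=[81 - -]
Op 2: note_on(61): voice 1 is free -> assigned | voices=[81 61 -]
Op 3: note_on(62): voice 2 is free -> assigned | voices=[81 61 62]
Op 4: note_on(66): all voices busy, STEAL voice 0 (pitch 81, oldest) -> assign | voices=[66 61 62]
Op 5: note_off(66): free voice 0 | voices=[- 61 62]
Op 6: note_on(88): voice 0 is free -> assigned | voices=[88 61 62]
Op 7: note_on(67): all voices busy, STEAL voice 1 (pitch 61, oldest) -> assign | voices=[88 67 62]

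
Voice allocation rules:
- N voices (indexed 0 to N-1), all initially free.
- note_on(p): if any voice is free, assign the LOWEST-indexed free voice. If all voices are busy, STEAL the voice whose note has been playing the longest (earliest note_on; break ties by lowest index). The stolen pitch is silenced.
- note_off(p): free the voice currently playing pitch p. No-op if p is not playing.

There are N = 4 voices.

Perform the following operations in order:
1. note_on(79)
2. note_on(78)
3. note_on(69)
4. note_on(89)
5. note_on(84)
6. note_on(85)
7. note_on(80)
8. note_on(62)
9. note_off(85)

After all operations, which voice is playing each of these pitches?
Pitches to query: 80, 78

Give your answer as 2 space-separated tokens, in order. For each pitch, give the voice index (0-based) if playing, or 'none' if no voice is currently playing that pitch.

Answer: 2 none

Derivation:
Op 1: note_on(79): voice 0 is free -> assigned | voices=[79 - - -]
Op 2: note_on(78): voice 1 is free -> assigned | voices=[79 78 - -]
Op 3: note_on(69): voice 2 is free -> assigned | voices=[79 78 69 -]
Op 4: note_on(89): voice 3 is free -> assigned | voices=[79 78 69 89]
Op 5: note_on(84): all voices busy, STEAL voice 0 (pitch 79, oldest) -> assign | voices=[84 78 69 89]
Op 6: note_on(85): all voices busy, STEAL voice 1 (pitch 78, oldest) -> assign | voices=[84 85 69 89]
Op 7: note_on(80): all voices busy, STEAL voice 2 (pitch 69, oldest) -> assign | voices=[84 85 80 89]
Op 8: note_on(62): all voices busy, STEAL voice 3 (pitch 89, oldest) -> assign | voices=[84 85 80 62]
Op 9: note_off(85): free voice 1 | voices=[84 - 80 62]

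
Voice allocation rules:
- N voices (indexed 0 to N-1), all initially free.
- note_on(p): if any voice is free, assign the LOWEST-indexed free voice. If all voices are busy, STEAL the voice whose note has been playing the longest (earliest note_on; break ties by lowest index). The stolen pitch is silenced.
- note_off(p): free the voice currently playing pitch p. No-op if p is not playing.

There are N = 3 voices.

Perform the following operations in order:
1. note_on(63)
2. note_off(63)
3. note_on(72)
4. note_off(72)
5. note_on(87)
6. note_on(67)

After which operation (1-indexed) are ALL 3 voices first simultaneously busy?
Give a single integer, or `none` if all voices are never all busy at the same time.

Op 1: note_on(63): voice 0 is free -> assigned | voices=[63 - -]
Op 2: note_off(63): free voice 0 | voices=[- - -]
Op 3: note_on(72): voice 0 is free -> assigned | voices=[72 - -]
Op 4: note_off(72): free voice 0 | voices=[- - -]
Op 5: note_on(87): voice 0 is free -> assigned | voices=[87 - -]
Op 6: note_on(67): voice 1 is free -> assigned | voices=[87 67 -]

Answer: none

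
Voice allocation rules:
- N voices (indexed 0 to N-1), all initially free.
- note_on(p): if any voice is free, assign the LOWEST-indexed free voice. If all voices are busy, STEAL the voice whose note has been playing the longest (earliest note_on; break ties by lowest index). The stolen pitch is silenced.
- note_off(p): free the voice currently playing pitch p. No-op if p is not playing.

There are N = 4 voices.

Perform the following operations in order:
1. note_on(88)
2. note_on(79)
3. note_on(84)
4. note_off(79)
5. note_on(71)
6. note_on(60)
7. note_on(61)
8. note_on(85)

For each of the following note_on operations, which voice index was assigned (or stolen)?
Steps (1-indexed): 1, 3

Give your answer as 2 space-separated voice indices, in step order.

Answer: 0 2

Derivation:
Op 1: note_on(88): voice 0 is free -> assigned | voices=[88 - - -]
Op 2: note_on(79): voice 1 is free -> assigned | voices=[88 79 - -]
Op 3: note_on(84): voice 2 is free -> assigned | voices=[88 79 84 -]
Op 4: note_off(79): free voice 1 | voices=[88 - 84 -]
Op 5: note_on(71): voice 1 is free -> assigned | voices=[88 71 84 -]
Op 6: note_on(60): voice 3 is free -> assigned | voices=[88 71 84 60]
Op 7: note_on(61): all voices busy, STEAL voice 0 (pitch 88, oldest) -> assign | voices=[61 71 84 60]
Op 8: note_on(85): all voices busy, STEAL voice 2 (pitch 84, oldest) -> assign | voices=[61 71 85 60]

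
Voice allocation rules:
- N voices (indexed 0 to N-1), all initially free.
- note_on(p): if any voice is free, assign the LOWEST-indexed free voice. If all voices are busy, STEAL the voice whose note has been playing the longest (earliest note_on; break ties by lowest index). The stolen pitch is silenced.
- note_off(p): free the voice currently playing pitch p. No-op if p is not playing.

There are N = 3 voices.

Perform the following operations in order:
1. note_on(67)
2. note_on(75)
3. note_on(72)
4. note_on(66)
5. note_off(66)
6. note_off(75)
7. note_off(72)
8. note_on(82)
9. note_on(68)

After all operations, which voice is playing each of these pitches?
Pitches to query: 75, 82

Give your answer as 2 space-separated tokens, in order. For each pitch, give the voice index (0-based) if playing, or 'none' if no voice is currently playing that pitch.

Op 1: note_on(67): voice 0 is free -> assigned | voices=[67 - -]
Op 2: note_on(75): voice 1 is free -> assigned | voices=[67 75 -]
Op 3: note_on(72): voice 2 is free -> assigned | voices=[67 75 72]
Op 4: note_on(66): all voices busy, STEAL voice 0 (pitch 67, oldest) -> assign | voices=[66 75 72]
Op 5: note_off(66): free voice 0 | voices=[- 75 72]
Op 6: note_off(75): free voice 1 | voices=[- - 72]
Op 7: note_off(72): free voice 2 | voices=[- - -]
Op 8: note_on(82): voice 0 is free -> assigned | voices=[82 - -]
Op 9: note_on(68): voice 1 is free -> assigned | voices=[82 68 -]

Answer: none 0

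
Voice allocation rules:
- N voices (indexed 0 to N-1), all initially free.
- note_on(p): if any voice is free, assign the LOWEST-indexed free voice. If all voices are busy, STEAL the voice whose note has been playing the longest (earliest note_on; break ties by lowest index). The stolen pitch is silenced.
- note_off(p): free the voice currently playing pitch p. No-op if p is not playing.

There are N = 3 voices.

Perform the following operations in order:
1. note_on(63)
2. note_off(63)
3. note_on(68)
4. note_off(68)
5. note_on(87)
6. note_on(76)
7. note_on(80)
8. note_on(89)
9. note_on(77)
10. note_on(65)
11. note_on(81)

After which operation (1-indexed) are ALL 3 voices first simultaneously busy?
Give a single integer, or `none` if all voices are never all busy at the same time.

Answer: 7

Derivation:
Op 1: note_on(63): voice 0 is free -> assigned | voices=[63 - -]
Op 2: note_off(63): free voice 0 | voices=[- - -]
Op 3: note_on(68): voice 0 is free -> assigned | voices=[68 - -]
Op 4: note_off(68): free voice 0 | voices=[- - -]
Op 5: note_on(87): voice 0 is free -> assigned | voices=[87 - -]
Op 6: note_on(76): voice 1 is free -> assigned | voices=[87 76 -]
Op 7: note_on(80): voice 2 is free -> assigned | voices=[87 76 80]
Op 8: note_on(89): all voices busy, STEAL voice 0 (pitch 87, oldest) -> assign | voices=[89 76 80]
Op 9: note_on(77): all voices busy, STEAL voice 1 (pitch 76, oldest) -> assign | voices=[89 77 80]
Op 10: note_on(65): all voices busy, STEAL voice 2 (pitch 80, oldest) -> assign | voices=[89 77 65]
Op 11: note_on(81): all voices busy, STEAL voice 0 (pitch 89, oldest) -> assign | voices=[81 77 65]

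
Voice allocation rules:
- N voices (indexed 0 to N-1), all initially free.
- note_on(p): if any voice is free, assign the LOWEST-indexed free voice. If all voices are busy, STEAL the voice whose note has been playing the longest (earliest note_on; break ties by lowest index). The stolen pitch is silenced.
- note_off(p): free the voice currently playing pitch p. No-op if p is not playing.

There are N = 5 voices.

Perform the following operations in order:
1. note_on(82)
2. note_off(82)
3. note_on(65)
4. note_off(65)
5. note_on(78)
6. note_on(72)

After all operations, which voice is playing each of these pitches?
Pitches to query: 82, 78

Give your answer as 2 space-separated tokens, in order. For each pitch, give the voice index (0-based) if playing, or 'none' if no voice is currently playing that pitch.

Answer: none 0

Derivation:
Op 1: note_on(82): voice 0 is free -> assigned | voices=[82 - - - -]
Op 2: note_off(82): free voice 0 | voices=[- - - - -]
Op 3: note_on(65): voice 0 is free -> assigned | voices=[65 - - - -]
Op 4: note_off(65): free voice 0 | voices=[- - - - -]
Op 5: note_on(78): voice 0 is free -> assigned | voices=[78 - - - -]
Op 6: note_on(72): voice 1 is free -> assigned | voices=[78 72 - - -]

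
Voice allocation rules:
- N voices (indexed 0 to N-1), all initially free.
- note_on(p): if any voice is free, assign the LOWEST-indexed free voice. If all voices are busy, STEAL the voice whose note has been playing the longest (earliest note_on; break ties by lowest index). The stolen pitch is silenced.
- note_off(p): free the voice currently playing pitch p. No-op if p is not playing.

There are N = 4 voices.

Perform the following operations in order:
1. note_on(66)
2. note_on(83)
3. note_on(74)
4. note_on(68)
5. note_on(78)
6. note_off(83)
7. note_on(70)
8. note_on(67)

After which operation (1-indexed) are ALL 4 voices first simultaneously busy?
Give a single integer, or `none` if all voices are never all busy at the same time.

Op 1: note_on(66): voice 0 is free -> assigned | voices=[66 - - -]
Op 2: note_on(83): voice 1 is free -> assigned | voices=[66 83 - -]
Op 3: note_on(74): voice 2 is free -> assigned | voices=[66 83 74 -]
Op 4: note_on(68): voice 3 is free -> assigned | voices=[66 83 74 68]
Op 5: note_on(78): all voices busy, STEAL voice 0 (pitch 66, oldest) -> assign | voices=[78 83 74 68]
Op 6: note_off(83): free voice 1 | voices=[78 - 74 68]
Op 7: note_on(70): voice 1 is free -> assigned | voices=[78 70 74 68]
Op 8: note_on(67): all voices busy, STEAL voice 2 (pitch 74, oldest) -> assign | voices=[78 70 67 68]

Answer: 4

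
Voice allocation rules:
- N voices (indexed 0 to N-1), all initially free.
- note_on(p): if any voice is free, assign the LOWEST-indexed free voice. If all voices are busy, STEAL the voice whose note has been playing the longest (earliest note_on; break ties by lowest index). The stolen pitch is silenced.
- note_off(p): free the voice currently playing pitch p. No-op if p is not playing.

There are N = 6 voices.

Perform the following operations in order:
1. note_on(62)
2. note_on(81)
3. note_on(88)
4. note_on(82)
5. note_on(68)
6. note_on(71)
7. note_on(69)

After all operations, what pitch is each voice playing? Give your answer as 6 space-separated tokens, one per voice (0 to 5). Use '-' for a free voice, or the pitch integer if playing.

Op 1: note_on(62): voice 0 is free -> assigned | voices=[62 - - - - -]
Op 2: note_on(81): voice 1 is free -> assigned | voices=[62 81 - - - -]
Op 3: note_on(88): voice 2 is free -> assigned | voices=[62 81 88 - - -]
Op 4: note_on(82): voice 3 is free -> assigned | voices=[62 81 88 82 - -]
Op 5: note_on(68): voice 4 is free -> assigned | voices=[62 81 88 82 68 -]
Op 6: note_on(71): voice 5 is free -> assigned | voices=[62 81 88 82 68 71]
Op 7: note_on(69): all voices busy, STEAL voice 0 (pitch 62, oldest) -> assign | voices=[69 81 88 82 68 71]

Answer: 69 81 88 82 68 71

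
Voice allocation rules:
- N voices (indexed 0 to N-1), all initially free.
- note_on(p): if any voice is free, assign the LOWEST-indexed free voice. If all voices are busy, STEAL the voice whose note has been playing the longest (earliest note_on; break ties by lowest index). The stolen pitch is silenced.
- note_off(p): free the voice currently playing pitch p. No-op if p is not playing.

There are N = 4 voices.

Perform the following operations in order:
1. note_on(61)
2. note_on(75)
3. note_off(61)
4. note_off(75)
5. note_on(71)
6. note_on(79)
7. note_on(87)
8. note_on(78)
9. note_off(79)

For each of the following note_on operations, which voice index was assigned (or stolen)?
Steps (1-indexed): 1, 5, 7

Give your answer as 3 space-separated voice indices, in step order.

Answer: 0 0 2

Derivation:
Op 1: note_on(61): voice 0 is free -> assigned | voices=[61 - - -]
Op 2: note_on(75): voice 1 is free -> assigned | voices=[61 75 - -]
Op 3: note_off(61): free voice 0 | voices=[- 75 - -]
Op 4: note_off(75): free voice 1 | voices=[- - - -]
Op 5: note_on(71): voice 0 is free -> assigned | voices=[71 - - -]
Op 6: note_on(79): voice 1 is free -> assigned | voices=[71 79 - -]
Op 7: note_on(87): voice 2 is free -> assigned | voices=[71 79 87 -]
Op 8: note_on(78): voice 3 is free -> assigned | voices=[71 79 87 78]
Op 9: note_off(79): free voice 1 | voices=[71 - 87 78]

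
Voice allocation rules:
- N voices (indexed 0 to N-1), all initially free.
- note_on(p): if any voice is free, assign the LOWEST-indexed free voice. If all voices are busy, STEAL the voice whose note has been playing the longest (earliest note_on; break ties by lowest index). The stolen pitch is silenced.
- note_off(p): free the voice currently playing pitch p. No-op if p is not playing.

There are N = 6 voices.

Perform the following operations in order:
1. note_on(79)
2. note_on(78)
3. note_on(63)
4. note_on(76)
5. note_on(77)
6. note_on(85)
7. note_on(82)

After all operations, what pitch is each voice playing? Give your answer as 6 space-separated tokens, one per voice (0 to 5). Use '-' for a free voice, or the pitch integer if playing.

Answer: 82 78 63 76 77 85

Derivation:
Op 1: note_on(79): voice 0 is free -> assigned | voices=[79 - - - - -]
Op 2: note_on(78): voice 1 is free -> assigned | voices=[79 78 - - - -]
Op 3: note_on(63): voice 2 is free -> assigned | voices=[79 78 63 - - -]
Op 4: note_on(76): voice 3 is free -> assigned | voices=[79 78 63 76 - -]
Op 5: note_on(77): voice 4 is free -> assigned | voices=[79 78 63 76 77 -]
Op 6: note_on(85): voice 5 is free -> assigned | voices=[79 78 63 76 77 85]
Op 7: note_on(82): all voices busy, STEAL voice 0 (pitch 79, oldest) -> assign | voices=[82 78 63 76 77 85]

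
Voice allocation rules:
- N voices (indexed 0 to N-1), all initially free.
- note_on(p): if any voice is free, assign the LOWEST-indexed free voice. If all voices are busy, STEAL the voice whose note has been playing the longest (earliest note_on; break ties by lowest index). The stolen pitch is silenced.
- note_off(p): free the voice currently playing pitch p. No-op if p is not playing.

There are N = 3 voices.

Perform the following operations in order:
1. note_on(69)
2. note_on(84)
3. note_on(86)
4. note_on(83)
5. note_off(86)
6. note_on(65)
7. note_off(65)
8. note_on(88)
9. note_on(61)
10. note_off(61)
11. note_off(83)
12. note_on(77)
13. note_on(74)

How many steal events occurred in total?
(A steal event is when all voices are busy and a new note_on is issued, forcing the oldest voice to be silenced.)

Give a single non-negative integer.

Op 1: note_on(69): voice 0 is free -> assigned | voices=[69 - -]
Op 2: note_on(84): voice 1 is free -> assigned | voices=[69 84 -]
Op 3: note_on(86): voice 2 is free -> assigned | voices=[69 84 86]
Op 4: note_on(83): all voices busy, STEAL voice 0 (pitch 69, oldest) -> assign | voices=[83 84 86]
Op 5: note_off(86): free voice 2 | voices=[83 84 -]
Op 6: note_on(65): voice 2 is free -> assigned | voices=[83 84 65]
Op 7: note_off(65): free voice 2 | voices=[83 84 -]
Op 8: note_on(88): voice 2 is free -> assigned | voices=[83 84 88]
Op 9: note_on(61): all voices busy, STEAL voice 1 (pitch 84, oldest) -> assign | voices=[83 61 88]
Op 10: note_off(61): free voice 1 | voices=[83 - 88]
Op 11: note_off(83): free voice 0 | voices=[- - 88]
Op 12: note_on(77): voice 0 is free -> assigned | voices=[77 - 88]
Op 13: note_on(74): voice 1 is free -> assigned | voices=[77 74 88]

Answer: 2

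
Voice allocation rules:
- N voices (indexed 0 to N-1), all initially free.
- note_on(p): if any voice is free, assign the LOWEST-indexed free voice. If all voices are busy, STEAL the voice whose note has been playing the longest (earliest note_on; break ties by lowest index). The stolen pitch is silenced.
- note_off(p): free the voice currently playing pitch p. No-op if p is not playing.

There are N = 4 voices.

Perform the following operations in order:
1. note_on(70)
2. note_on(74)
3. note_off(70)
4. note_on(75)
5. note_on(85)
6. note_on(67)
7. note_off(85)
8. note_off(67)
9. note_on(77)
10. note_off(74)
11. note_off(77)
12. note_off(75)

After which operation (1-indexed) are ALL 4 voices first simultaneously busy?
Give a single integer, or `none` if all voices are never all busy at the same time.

Op 1: note_on(70): voice 0 is free -> assigned | voices=[70 - - -]
Op 2: note_on(74): voice 1 is free -> assigned | voices=[70 74 - -]
Op 3: note_off(70): free voice 0 | voices=[- 74 - -]
Op 4: note_on(75): voice 0 is free -> assigned | voices=[75 74 - -]
Op 5: note_on(85): voice 2 is free -> assigned | voices=[75 74 85 -]
Op 6: note_on(67): voice 3 is free -> assigned | voices=[75 74 85 67]
Op 7: note_off(85): free voice 2 | voices=[75 74 - 67]
Op 8: note_off(67): free voice 3 | voices=[75 74 - -]
Op 9: note_on(77): voice 2 is free -> assigned | voices=[75 74 77 -]
Op 10: note_off(74): free voice 1 | voices=[75 - 77 -]
Op 11: note_off(77): free voice 2 | voices=[75 - - -]
Op 12: note_off(75): free voice 0 | voices=[- - - -]

Answer: 6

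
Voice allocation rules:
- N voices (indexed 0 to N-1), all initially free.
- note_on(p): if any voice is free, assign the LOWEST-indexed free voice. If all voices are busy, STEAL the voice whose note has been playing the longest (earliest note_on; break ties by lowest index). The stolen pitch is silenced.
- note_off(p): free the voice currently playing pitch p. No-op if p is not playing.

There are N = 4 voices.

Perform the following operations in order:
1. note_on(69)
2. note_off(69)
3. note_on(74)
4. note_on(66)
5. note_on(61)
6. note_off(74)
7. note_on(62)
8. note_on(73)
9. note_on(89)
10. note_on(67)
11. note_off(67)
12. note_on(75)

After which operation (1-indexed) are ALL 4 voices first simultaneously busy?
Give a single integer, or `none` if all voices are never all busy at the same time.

Answer: 8

Derivation:
Op 1: note_on(69): voice 0 is free -> assigned | voices=[69 - - -]
Op 2: note_off(69): free voice 0 | voices=[- - - -]
Op 3: note_on(74): voice 0 is free -> assigned | voices=[74 - - -]
Op 4: note_on(66): voice 1 is free -> assigned | voices=[74 66 - -]
Op 5: note_on(61): voice 2 is free -> assigned | voices=[74 66 61 -]
Op 6: note_off(74): free voice 0 | voices=[- 66 61 -]
Op 7: note_on(62): voice 0 is free -> assigned | voices=[62 66 61 -]
Op 8: note_on(73): voice 3 is free -> assigned | voices=[62 66 61 73]
Op 9: note_on(89): all voices busy, STEAL voice 1 (pitch 66, oldest) -> assign | voices=[62 89 61 73]
Op 10: note_on(67): all voices busy, STEAL voice 2 (pitch 61, oldest) -> assign | voices=[62 89 67 73]
Op 11: note_off(67): free voice 2 | voices=[62 89 - 73]
Op 12: note_on(75): voice 2 is free -> assigned | voices=[62 89 75 73]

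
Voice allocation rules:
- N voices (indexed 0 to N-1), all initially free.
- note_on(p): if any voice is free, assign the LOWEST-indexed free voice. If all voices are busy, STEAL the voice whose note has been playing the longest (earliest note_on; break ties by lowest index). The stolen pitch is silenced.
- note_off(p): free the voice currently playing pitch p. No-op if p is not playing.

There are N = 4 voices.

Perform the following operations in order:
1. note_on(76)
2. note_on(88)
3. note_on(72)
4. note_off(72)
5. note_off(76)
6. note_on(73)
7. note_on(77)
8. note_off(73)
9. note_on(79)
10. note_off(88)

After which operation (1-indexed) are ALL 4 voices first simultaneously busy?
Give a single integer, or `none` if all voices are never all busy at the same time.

Answer: none

Derivation:
Op 1: note_on(76): voice 0 is free -> assigned | voices=[76 - - -]
Op 2: note_on(88): voice 1 is free -> assigned | voices=[76 88 - -]
Op 3: note_on(72): voice 2 is free -> assigned | voices=[76 88 72 -]
Op 4: note_off(72): free voice 2 | voices=[76 88 - -]
Op 5: note_off(76): free voice 0 | voices=[- 88 - -]
Op 6: note_on(73): voice 0 is free -> assigned | voices=[73 88 - -]
Op 7: note_on(77): voice 2 is free -> assigned | voices=[73 88 77 -]
Op 8: note_off(73): free voice 0 | voices=[- 88 77 -]
Op 9: note_on(79): voice 0 is free -> assigned | voices=[79 88 77 -]
Op 10: note_off(88): free voice 1 | voices=[79 - 77 -]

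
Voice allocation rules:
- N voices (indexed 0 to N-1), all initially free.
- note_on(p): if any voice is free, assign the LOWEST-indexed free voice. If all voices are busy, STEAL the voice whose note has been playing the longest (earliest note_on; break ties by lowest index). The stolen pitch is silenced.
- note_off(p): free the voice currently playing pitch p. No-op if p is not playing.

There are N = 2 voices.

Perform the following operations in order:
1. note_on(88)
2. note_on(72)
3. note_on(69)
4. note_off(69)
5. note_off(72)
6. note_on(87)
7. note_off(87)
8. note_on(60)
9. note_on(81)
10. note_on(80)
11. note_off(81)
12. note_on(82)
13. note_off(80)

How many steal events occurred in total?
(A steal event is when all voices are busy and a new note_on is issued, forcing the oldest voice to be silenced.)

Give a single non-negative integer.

Answer: 2

Derivation:
Op 1: note_on(88): voice 0 is free -> assigned | voices=[88 -]
Op 2: note_on(72): voice 1 is free -> assigned | voices=[88 72]
Op 3: note_on(69): all voices busy, STEAL voice 0 (pitch 88, oldest) -> assign | voices=[69 72]
Op 4: note_off(69): free voice 0 | voices=[- 72]
Op 5: note_off(72): free voice 1 | voices=[- -]
Op 6: note_on(87): voice 0 is free -> assigned | voices=[87 -]
Op 7: note_off(87): free voice 0 | voices=[- -]
Op 8: note_on(60): voice 0 is free -> assigned | voices=[60 -]
Op 9: note_on(81): voice 1 is free -> assigned | voices=[60 81]
Op 10: note_on(80): all voices busy, STEAL voice 0 (pitch 60, oldest) -> assign | voices=[80 81]
Op 11: note_off(81): free voice 1 | voices=[80 -]
Op 12: note_on(82): voice 1 is free -> assigned | voices=[80 82]
Op 13: note_off(80): free voice 0 | voices=[- 82]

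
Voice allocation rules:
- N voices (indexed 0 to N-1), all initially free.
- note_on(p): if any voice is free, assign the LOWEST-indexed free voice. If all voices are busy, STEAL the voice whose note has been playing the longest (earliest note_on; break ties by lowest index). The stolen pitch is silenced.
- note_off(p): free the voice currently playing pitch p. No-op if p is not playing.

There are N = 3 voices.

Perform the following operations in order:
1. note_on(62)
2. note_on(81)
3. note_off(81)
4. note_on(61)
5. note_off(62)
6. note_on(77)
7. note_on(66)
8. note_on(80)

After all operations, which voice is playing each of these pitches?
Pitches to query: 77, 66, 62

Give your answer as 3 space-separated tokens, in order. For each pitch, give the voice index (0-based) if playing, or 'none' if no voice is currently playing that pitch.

Answer: 0 2 none

Derivation:
Op 1: note_on(62): voice 0 is free -> assigned | voices=[62 - -]
Op 2: note_on(81): voice 1 is free -> assigned | voices=[62 81 -]
Op 3: note_off(81): free voice 1 | voices=[62 - -]
Op 4: note_on(61): voice 1 is free -> assigned | voices=[62 61 -]
Op 5: note_off(62): free voice 0 | voices=[- 61 -]
Op 6: note_on(77): voice 0 is free -> assigned | voices=[77 61 -]
Op 7: note_on(66): voice 2 is free -> assigned | voices=[77 61 66]
Op 8: note_on(80): all voices busy, STEAL voice 1 (pitch 61, oldest) -> assign | voices=[77 80 66]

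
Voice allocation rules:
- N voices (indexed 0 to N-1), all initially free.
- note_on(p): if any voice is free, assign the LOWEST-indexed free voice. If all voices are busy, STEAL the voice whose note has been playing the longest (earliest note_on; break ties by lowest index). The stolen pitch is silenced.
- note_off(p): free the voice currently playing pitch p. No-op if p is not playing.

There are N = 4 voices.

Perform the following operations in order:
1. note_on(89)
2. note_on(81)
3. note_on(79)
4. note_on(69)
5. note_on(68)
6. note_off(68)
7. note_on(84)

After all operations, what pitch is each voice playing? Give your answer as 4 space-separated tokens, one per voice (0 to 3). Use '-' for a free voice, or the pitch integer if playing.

Answer: 84 81 79 69

Derivation:
Op 1: note_on(89): voice 0 is free -> assigned | voices=[89 - - -]
Op 2: note_on(81): voice 1 is free -> assigned | voices=[89 81 - -]
Op 3: note_on(79): voice 2 is free -> assigned | voices=[89 81 79 -]
Op 4: note_on(69): voice 3 is free -> assigned | voices=[89 81 79 69]
Op 5: note_on(68): all voices busy, STEAL voice 0 (pitch 89, oldest) -> assign | voices=[68 81 79 69]
Op 6: note_off(68): free voice 0 | voices=[- 81 79 69]
Op 7: note_on(84): voice 0 is free -> assigned | voices=[84 81 79 69]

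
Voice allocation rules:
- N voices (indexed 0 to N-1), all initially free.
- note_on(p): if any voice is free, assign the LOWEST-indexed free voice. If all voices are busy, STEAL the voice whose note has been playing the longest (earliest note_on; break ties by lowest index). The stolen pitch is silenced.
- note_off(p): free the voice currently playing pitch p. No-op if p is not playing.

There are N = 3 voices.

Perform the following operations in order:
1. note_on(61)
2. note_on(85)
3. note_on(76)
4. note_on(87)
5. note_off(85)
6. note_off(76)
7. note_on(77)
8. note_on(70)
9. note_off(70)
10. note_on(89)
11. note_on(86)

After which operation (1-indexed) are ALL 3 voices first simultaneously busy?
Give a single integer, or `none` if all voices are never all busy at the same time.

Op 1: note_on(61): voice 0 is free -> assigned | voices=[61 - -]
Op 2: note_on(85): voice 1 is free -> assigned | voices=[61 85 -]
Op 3: note_on(76): voice 2 is free -> assigned | voices=[61 85 76]
Op 4: note_on(87): all voices busy, STEAL voice 0 (pitch 61, oldest) -> assign | voices=[87 85 76]
Op 5: note_off(85): free voice 1 | voices=[87 - 76]
Op 6: note_off(76): free voice 2 | voices=[87 - -]
Op 7: note_on(77): voice 1 is free -> assigned | voices=[87 77 -]
Op 8: note_on(70): voice 2 is free -> assigned | voices=[87 77 70]
Op 9: note_off(70): free voice 2 | voices=[87 77 -]
Op 10: note_on(89): voice 2 is free -> assigned | voices=[87 77 89]
Op 11: note_on(86): all voices busy, STEAL voice 0 (pitch 87, oldest) -> assign | voices=[86 77 89]

Answer: 3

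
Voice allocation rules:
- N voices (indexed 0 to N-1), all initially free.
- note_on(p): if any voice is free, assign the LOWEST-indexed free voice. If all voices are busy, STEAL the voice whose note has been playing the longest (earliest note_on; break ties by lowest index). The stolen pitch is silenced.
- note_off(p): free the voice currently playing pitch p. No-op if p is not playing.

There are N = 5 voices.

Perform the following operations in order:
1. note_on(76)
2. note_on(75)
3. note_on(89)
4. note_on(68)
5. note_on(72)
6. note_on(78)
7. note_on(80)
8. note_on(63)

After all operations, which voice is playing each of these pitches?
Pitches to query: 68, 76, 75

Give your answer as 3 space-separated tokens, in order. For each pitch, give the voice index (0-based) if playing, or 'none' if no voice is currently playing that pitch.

Op 1: note_on(76): voice 0 is free -> assigned | voices=[76 - - - -]
Op 2: note_on(75): voice 1 is free -> assigned | voices=[76 75 - - -]
Op 3: note_on(89): voice 2 is free -> assigned | voices=[76 75 89 - -]
Op 4: note_on(68): voice 3 is free -> assigned | voices=[76 75 89 68 -]
Op 5: note_on(72): voice 4 is free -> assigned | voices=[76 75 89 68 72]
Op 6: note_on(78): all voices busy, STEAL voice 0 (pitch 76, oldest) -> assign | voices=[78 75 89 68 72]
Op 7: note_on(80): all voices busy, STEAL voice 1 (pitch 75, oldest) -> assign | voices=[78 80 89 68 72]
Op 8: note_on(63): all voices busy, STEAL voice 2 (pitch 89, oldest) -> assign | voices=[78 80 63 68 72]

Answer: 3 none none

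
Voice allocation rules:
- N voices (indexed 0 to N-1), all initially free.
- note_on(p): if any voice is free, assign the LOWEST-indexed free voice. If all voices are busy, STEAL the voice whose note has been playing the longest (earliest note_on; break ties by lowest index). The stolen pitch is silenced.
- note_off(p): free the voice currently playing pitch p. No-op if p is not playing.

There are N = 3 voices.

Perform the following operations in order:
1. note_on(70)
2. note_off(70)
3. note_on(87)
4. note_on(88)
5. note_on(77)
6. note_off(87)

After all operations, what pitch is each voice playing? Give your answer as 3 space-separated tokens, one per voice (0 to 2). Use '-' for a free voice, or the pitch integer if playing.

Op 1: note_on(70): voice 0 is free -> assigned | voices=[70 - -]
Op 2: note_off(70): free voice 0 | voices=[- - -]
Op 3: note_on(87): voice 0 is free -> assigned | voices=[87 - -]
Op 4: note_on(88): voice 1 is free -> assigned | voices=[87 88 -]
Op 5: note_on(77): voice 2 is free -> assigned | voices=[87 88 77]
Op 6: note_off(87): free voice 0 | voices=[- 88 77]

Answer: - 88 77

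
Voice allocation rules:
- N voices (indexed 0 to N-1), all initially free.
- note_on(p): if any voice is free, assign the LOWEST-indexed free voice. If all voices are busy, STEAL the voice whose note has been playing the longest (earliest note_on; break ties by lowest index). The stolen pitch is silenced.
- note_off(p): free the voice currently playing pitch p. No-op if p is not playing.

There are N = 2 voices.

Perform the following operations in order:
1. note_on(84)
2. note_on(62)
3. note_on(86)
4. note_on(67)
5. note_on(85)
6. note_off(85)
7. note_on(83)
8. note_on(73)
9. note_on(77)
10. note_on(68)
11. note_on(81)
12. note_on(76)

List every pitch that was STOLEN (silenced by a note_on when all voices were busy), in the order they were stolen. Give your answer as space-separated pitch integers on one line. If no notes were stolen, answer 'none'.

Answer: 84 62 86 67 83 73 77 68

Derivation:
Op 1: note_on(84): voice 0 is free -> assigned | voices=[84 -]
Op 2: note_on(62): voice 1 is free -> assigned | voices=[84 62]
Op 3: note_on(86): all voices busy, STEAL voice 0 (pitch 84, oldest) -> assign | voices=[86 62]
Op 4: note_on(67): all voices busy, STEAL voice 1 (pitch 62, oldest) -> assign | voices=[86 67]
Op 5: note_on(85): all voices busy, STEAL voice 0 (pitch 86, oldest) -> assign | voices=[85 67]
Op 6: note_off(85): free voice 0 | voices=[- 67]
Op 7: note_on(83): voice 0 is free -> assigned | voices=[83 67]
Op 8: note_on(73): all voices busy, STEAL voice 1 (pitch 67, oldest) -> assign | voices=[83 73]
Op 9: note_on(77): all voices busy, STEAL voice 0 (pitch 83, oldest) -> assign | voices=[77 73]
Op 10: note_on(68): all voices busy, STEAL voice 1 (pitch 73, oldest) -> assign | voices=[77 68]
Op 11: note_on(81): all voices busy, STEAL voice 0 (pitch 77, oldest) -> assign | voices=[81 68]
Op 12: note_on(76): all voices busy, STEAL voice 1 (pitch 68, oldest) -> assign | voices=[81 76]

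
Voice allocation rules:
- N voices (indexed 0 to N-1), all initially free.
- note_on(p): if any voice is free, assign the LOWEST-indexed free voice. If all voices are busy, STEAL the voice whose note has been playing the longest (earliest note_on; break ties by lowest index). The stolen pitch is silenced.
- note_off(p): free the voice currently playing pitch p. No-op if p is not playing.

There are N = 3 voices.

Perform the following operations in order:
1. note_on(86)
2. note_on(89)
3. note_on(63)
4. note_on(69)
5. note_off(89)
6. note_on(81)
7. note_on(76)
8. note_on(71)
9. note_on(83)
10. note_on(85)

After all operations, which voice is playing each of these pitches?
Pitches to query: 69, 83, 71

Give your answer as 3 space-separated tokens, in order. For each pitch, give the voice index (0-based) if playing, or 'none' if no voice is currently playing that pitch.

Answer: none 1 0

Derivation:
Op 1: note_on(86): voice 0 is free -> assigned | voices=[86 - -]
Op 2: note_on(89): voice 1 is free -> assigned | voices=[86 89 -]
Op 3: note_on(63): voice 2 is free -> assigned | voices=[86 89 63]
Op 4: note_on(69): all voices busy, STEAL voice 0 (pitch 86, oldest) -> assign | voices=[69 89 63]
Op 5: note_off(89): free voice 1 | voices=[69 - 63]
Op 6: note_on(81): voice 1 is free -> assigned | voices=[69 81 63]
Op 7: note_on(76): all voices busy, STEAL voice 2 (pitch 63, oldest) -> assign | voices=[69 81 76]
Op 8: note_on(71): all voices busy, STEAL voice 0 (pitch 69, oldest) -> assign | voices=[71 81 76]
Op 9: note_on(83): all voices busy, STEAL voice 1 (pitch 81, oldest) -> assign | voices=[71 83 76]
Op 10: note_on(85): all voices busy, STEAL voice 2 (pitch 76, oldest) -> assign | voices=[71 83 85]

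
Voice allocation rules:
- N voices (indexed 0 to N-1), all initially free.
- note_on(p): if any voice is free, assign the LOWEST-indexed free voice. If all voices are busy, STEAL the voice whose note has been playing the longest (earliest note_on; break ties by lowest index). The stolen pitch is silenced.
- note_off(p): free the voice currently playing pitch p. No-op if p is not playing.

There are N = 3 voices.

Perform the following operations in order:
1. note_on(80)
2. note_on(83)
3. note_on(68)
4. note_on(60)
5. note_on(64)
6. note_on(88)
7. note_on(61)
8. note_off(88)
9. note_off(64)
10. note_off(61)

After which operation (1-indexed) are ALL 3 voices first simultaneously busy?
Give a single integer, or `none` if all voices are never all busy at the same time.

Answer: 3

Derivation:
Op 1: note_on(80): voice 0 is free -> assigned | voices=[80 - -]
Op 2: note_on(83): voice 1 is free -> assigned | voices=[80 83 -]
Op 3: note_on(68): voice 2 is free -> assigned | voices=[80 83 68]
Op 4: note_on(60): all voices busy, STEAL voice 0 (pitch 80, oldest) -> assign | voices=[60 83 68]
Op 5: note_on(64): all voices busy, STEAL voice 1 (pitch 83, oldest) -> assign | voices=[60 64 68]
Op 6: note_on(88): all voices busy, STEAL voice 2 (pitch 68, oldest) -> assign | voices=[60 64 88]
Op 7: note_on(61): all voices busy, STEAL voice 0 (pitch 60, oldest) -> assign | voices=[61 64 88]
Op 8: note_off(88): free voice 2 | voices=[61 64 -]
Op 9: note_off(64): free voice 1 | voices=[61 - -]
Op 10: note_off(61): free voice 0 | voices=[- - -]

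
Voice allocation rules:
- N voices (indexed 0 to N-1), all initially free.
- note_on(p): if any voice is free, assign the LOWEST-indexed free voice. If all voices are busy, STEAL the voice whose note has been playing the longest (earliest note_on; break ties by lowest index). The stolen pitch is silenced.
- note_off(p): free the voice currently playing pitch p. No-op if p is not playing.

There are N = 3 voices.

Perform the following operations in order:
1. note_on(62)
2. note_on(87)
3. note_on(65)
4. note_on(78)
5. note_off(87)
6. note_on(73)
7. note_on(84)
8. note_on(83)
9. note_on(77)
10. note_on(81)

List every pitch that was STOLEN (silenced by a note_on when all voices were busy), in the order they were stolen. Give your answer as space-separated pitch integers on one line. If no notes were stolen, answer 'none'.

Answer: 62 65 78 73 84

Derivation:
Op 1: note_on(62): voice 0 is free -> assigned | voices=[62 - -]
Op 2: note_on(87): voice 1 is free -> assigned | voices=[62 87 -]
Op 3: note_on(65): voice 2 is free -> assigned | voices=[62 87 65]
Op 4: note_on(78): all voices busy, STEAL voice 0 (pitch 62, oldest) -> assign | voices=[78 87 65]
Op 5: note_off(87): free voice 1 | voices=[78 - 65]
Op 6: note_on(73): voice 1 is free -> assigned | voices=[78 73 65]
Op 7: note_on(84): all voices busy, STEAL voice 2 (pitch 65, oldest) -> assign | voices=[78 73 84]
Op 8: note_on(83): all voices busy, STEAL voice 0 (pitch 78, oldest) -> assign | voices=[83 73 84]
Op 9: note_on(77): all voices busy, STEAL voice 1 (pitch 73, oldest) -> assign | voices=[83 77 84]
Op 10: note_on(81): all voices busy, STEAL voice 2 (pitch 84, oldest) -> assign | voices=[83 77 81]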